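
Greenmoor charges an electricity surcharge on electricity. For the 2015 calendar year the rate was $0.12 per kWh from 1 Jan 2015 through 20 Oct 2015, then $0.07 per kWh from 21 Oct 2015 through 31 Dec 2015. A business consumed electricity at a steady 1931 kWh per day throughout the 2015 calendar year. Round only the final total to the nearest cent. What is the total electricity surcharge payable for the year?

1 Jan – 20 Oct 2015: 293 days × 1931 kWh/day = 565,783 kWh at $0.12/kWh → $67,893.96
21 Oct – 31 Dec 2015: 72 days × 1931 kWh/day = 139,032 kWh at $0.07/kWh → $9,732.24

$77,626.20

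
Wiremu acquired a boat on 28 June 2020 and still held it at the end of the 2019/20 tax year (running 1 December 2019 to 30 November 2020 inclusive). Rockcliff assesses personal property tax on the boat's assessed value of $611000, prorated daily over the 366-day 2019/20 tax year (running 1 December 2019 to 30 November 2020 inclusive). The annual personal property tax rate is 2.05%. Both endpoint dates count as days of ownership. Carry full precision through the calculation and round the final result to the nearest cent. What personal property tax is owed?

$5338.74

Days held (28 June – 30 November 2020): 156 out of 366
Tax = $611000 × 2.05% × 156/366 = $5338.7377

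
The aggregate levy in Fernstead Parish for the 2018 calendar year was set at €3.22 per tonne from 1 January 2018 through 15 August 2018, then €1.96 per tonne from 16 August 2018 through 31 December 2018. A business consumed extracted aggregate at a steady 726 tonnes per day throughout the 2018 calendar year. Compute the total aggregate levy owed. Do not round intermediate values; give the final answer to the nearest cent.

1 January – 15 August 2018: 227 days × 726 tonnes/day = 164,802 tonnes at €3.22/tonne → €530662.44
16 August – 31 December 2018: 138 days × 726 tonnes/day = 100,188 tonnes at €1.96/tonne → €196368.48

€727030.92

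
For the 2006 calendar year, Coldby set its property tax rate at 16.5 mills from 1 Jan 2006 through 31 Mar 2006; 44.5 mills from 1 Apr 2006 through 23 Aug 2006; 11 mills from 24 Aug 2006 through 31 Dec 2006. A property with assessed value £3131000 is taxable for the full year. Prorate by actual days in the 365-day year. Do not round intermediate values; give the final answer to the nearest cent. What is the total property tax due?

£80355.18

1 Jan – 31 Mar 2006: 90 days at 16.5 mills → £3131000 × 1.65% × 90/365 = £12738.4521
1 Apr – 23 Aug 2006: 145 days at 44.5 mills → £3131000 × 4.45% × 145/365 = £55350.0753
24 Aug – 31 Dec 2006: 130 days at 11 mills → £3131000 × 1.1% × 130/365 = £12266.6575
Total = £80355.1849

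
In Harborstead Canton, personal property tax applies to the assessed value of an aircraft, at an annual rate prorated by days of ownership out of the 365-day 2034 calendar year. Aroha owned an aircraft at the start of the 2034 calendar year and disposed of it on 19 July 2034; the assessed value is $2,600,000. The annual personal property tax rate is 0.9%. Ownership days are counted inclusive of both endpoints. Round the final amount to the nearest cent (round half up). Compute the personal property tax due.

Days held (1 January – 19 July 2034): 200 out of 365
Tax = $2,600,000 × 0.9% × 200/365 = $12,821.9178

$12,821.92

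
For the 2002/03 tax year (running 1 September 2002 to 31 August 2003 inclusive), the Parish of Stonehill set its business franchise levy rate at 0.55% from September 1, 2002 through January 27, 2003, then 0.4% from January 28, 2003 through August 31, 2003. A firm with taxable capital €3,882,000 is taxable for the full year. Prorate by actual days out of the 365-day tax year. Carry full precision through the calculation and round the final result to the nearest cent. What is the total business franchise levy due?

€17,905.06

September 1, 2002 – January 27, 2003: 149 days at 0.55% → €3,882,000 × 0.55% × 149/365 = €8,715.8877
January 28 – August 31, 2003: 216 days at 0.4% → €3,882,000 × 0.4% × 216/365 = €9,189.1726
Total = €17,905.0603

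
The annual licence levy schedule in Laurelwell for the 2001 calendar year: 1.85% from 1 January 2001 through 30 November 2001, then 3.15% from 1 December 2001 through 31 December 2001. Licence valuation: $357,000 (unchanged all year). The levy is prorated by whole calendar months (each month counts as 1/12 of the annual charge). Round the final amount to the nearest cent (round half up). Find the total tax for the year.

1 January – 30 November 2001: 11 months at 1.85% → $357,000 × 1.85% × 11/12 = $6,054.1250
1 December – 31 December 2001: 1 month at 3.15% → $357,000 × 3.15% × 1/12 = $937.1250
Total = $6,991.2500

$6,991.25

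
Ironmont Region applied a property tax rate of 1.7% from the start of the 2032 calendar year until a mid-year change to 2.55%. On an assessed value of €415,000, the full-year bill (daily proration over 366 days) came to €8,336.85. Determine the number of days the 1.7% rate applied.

Let d = days at the first rate; then 366 − d days at the second rate.
€415,000 × [1.7%·d + 2.55%·(366−d)] / 366 = €8,336.85
Solving gives d = 233, so the new rate took effect on 21 Aug 2032.

233 days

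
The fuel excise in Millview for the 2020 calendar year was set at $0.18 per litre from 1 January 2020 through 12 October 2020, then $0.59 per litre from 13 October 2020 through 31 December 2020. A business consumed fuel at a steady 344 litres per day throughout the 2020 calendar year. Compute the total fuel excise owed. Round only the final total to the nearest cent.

$33945.92

1 January – 12 October 2020: 286 days × 344 litres/day = 98,384 litres at $0.18/litre → $17709.12
13 October – 31 December 2020: 80 days × 344 litres/day = 27,520 litres at $0.59/litre → $16236.80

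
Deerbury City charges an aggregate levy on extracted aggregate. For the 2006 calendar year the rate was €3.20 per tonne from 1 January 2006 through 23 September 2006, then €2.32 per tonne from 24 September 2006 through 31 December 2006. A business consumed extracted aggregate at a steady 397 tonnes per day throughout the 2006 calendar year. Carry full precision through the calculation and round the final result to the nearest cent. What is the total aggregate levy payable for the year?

€429,109.36

1 January – 23 September 2006: 266 days × 397 tonnes/day = 105,602 tonnes at €3.20/tonne → €337,926.40
24 September – 31 December 2006: 99 days × 397 tonnes/day = 39,303 tonnes at €2.32/tonne → €91,182.96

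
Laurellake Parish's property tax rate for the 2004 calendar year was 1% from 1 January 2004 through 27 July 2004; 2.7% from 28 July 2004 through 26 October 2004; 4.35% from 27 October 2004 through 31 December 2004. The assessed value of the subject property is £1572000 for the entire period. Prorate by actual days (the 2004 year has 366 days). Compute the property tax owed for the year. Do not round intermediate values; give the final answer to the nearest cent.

£31860.92

1 January – 27 July 2004: 209 days at 1% → £1572000 × 1% × 209/366 = £8976.7213
28 July – 26 October 2004: 91 days at 2.7% → £1572000 × 2.7% × 91/366 = £10553.0164
27 October – 31 December 2004: 66 days at 4.35% → £1572000 × 4.35% × 66/366 = £12331.1803
Total = £31860.9180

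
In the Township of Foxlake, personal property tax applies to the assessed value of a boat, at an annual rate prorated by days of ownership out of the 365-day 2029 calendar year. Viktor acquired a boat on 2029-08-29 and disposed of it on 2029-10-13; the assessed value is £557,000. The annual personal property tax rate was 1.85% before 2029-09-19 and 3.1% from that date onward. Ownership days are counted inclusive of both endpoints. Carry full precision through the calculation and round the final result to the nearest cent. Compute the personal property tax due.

£1,775.53

2029-08-29 to 2029-09-18: 21 days at 1.85% → £557,000 × 1.85% × 21/365 = £592.8616
2029-09-19 to 2029-10-13: 25 days at 3.1% → £557,000 × 3.1% × 25/365 = £1,182.6712
Total = £1,775.5329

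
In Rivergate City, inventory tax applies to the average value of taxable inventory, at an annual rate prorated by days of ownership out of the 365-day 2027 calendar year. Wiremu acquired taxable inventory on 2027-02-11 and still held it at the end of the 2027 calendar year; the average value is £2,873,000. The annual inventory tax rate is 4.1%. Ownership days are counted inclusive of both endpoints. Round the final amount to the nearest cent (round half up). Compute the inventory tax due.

Days held (2027-02-11 to 2027-12-31): 324 out of 365
Tax = £2,873,000 × 4.1% × 324/365 = £104,561.4575

£104,561.46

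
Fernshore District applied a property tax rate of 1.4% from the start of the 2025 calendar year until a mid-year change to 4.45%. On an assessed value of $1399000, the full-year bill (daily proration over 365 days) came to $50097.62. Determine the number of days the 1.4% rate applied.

104 days

Let d = days at the first rate; then 365 − d days at the second rate.
$1399000 × [1.4%·d + 4.45%·(365−d)] / 365 = $50097.62
Solving gives d = 104, so the new rate took effect on 15 April 2025.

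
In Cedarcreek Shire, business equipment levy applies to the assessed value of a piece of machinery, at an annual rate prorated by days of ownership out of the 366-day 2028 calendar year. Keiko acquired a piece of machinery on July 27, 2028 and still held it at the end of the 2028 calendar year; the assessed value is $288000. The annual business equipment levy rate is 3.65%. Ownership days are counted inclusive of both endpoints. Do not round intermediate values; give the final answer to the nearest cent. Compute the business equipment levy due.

$4537.97

Days held (July 27 – December 31, 2028): 158 out of 366
Tax = $288000 × 3.65% × 158/366 = $4537.9672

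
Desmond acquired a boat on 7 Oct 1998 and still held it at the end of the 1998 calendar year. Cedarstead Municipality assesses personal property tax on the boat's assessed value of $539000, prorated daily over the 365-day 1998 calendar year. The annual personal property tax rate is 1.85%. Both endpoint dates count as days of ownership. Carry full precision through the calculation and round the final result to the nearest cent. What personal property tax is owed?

Days held (7 Oct – 31 Dec 1998): 86 out of 365
Tax = $539000 × 1.85% × 86/365 = $2349.4493

$2349.45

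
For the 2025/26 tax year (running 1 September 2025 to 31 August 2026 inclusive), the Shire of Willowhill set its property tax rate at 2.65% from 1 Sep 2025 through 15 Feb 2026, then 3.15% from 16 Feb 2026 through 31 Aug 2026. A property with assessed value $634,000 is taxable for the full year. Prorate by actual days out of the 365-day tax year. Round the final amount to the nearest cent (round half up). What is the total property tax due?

$18,511.93

1 Sep 2025 – 15 Feb 2026: 168 days at 2.65% → $634,000 × 2.65% × 168/365 = $7,733.0630
16 Feb – 31 Aug 2026: 197 days at 3.15% → $634,000 × 3.15% × 197/365 = $10,778.8685
Total = $18,511.9315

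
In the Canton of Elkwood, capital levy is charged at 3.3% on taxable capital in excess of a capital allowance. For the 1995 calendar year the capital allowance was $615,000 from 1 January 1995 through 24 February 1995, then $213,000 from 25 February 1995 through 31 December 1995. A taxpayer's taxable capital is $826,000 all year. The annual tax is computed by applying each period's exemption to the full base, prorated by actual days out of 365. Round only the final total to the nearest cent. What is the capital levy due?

$18,230.01

1 January – 24 February 1995: 55 days, exemption $615,000 → ($826,000 − $615,000) × 3.3% × 55/365 = $1,049.2192
25 February – 31 December 1995: 310 days, exemption $213,000 → ($826,000 − $213,000) × 3.3% × 310/365 = $17,180.7945
Total = $18,230.0137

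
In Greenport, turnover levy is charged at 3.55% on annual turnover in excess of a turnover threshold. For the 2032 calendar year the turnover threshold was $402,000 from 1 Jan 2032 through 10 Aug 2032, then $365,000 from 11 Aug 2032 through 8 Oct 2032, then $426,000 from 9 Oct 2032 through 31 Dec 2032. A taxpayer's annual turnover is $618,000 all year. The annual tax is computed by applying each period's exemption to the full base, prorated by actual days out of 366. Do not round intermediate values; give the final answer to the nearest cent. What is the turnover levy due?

1 Jan – 10 Aug 2032: 223 days, exemption $402,000 → ($618,000 − $402,000) × 3.55% × 223/366 = $4,672.0328
11 Aug – 8 Oct 2032: 59 days, exemption $365,000 → ($618,000 − $365,000) × 3.55% × 59/366 = $1,447.8374
9 Oct – 31 Dec 2032: 84 days, exemption $426,000 → ($618,000 − $426,000) × 3.55% × 84/366 = $1,564.3279
Total = $7,684.1981

$7,684.20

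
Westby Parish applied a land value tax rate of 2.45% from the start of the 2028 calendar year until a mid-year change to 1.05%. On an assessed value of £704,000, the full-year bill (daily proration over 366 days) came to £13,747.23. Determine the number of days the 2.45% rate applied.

Let d = days at the first rate; then 366 − d days at the second rate.
£704,000 × [2.45%·d + 1.05%·(366−d)] / 366 = £13,747.23
Solving gives d = 236, so the new rate took effect on 24 Aug 2028.

236 days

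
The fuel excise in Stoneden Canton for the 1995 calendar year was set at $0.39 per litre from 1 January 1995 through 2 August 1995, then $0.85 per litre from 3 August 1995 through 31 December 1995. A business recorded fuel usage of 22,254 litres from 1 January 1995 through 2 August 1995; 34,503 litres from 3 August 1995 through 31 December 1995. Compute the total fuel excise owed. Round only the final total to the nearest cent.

1 January – 2 August 1995: 22,254 litres at $0.39/litre → $8,679.06
3 August – 31 December 1995: 34,503 litres at $0.85/litre → $29,327.55

$38,006.61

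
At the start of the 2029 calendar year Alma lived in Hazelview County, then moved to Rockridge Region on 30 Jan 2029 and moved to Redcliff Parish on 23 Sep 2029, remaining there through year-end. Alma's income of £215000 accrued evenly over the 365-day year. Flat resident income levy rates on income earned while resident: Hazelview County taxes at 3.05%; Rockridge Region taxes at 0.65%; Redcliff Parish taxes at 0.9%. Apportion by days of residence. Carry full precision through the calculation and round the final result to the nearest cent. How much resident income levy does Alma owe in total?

£1954.73

Hazelview County, 1 Jan – 29 Jan 2029: 29 days → £215000 × 3.05% × 29/365 = £521.0068
Rockridge Region, 30 Jan – 22 Sep 2029: 236 days → £215000 × 0.65% × 236/365 = £903.5890
Redcliff Parish, 23 Sep – 31 Dec 2029: 100 days → £215000 × 0.9% × 100/365 = £530.1370
Total = £1954.7329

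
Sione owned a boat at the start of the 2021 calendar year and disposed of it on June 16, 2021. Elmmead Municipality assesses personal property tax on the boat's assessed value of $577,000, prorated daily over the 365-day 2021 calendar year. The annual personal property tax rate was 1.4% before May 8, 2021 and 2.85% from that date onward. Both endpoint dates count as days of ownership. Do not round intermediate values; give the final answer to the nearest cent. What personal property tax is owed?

January 1 – May 7, 2021: 127 days at 1.4% → $577,000 × 1.4% × 127/365 = $2,810.7014
May 8 – June 16, 2021: 40 days at 2.85% → $577,000 × 2.85% × 40/365 = $1,802.1370
Total = $4,612.8384

$4,612.84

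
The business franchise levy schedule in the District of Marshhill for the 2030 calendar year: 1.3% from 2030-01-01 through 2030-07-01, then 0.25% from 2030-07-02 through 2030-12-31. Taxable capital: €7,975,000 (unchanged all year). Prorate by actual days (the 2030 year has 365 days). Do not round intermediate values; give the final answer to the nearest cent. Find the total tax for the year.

€61,691.54

2030-01-01 to 2030-07-01: 182 days at 1.3% → €7,975,000 × 1.3% × 182/365 = €51,695.4795
2030-07-02 to 2030-12-31: 183 days at 0.25% → €7,975,000 × 0.25% × 183/365 = €9,996.0616
Total = €61,691.5411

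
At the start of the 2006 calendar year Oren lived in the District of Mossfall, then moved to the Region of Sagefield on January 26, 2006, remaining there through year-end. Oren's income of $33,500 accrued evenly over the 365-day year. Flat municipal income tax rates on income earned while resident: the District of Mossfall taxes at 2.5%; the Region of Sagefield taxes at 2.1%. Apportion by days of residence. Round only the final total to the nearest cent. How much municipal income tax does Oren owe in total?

$712.68

The District of Mossfall, January 1 – January 25, 2006: 25 days → $33,500 × 2.5% × 25/365 = $57.3630
The Region of Sagefield, January 26 – December 31, 2006: 340 days → $33,500 × 2.1% × 340/365 = $655.3151
Total = $712.6781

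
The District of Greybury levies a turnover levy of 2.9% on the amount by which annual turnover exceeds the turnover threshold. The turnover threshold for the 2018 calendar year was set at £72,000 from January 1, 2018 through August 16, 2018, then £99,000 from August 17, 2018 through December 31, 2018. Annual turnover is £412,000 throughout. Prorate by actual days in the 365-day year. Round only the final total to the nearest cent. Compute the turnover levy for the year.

£9,566.11

January 1 – August 16, 2018: 228 days, exemption £72,000 → (£412,000 − £72,000) × 2.9% × 228/365 = £6,159.1233
August 17 – December 31, 2018: 137 days, exemption £99,000 → (£412,000 − £99,000) × 2.9% × 137/365 = £3,406.9836
Total = £9,566.1068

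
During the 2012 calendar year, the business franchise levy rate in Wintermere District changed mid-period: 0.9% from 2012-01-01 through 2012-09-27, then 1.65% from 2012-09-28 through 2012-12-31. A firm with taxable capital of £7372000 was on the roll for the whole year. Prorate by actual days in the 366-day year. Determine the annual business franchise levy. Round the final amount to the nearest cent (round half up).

£80699.23

2012-01-01 to 2012-09-27: 271 days at 0.9% → £7372000 × 0.9% × 271/366 = £49126.5246
2012-09-28 to 2012-12-31: 95 days at 1.65% → £7372000 × 1.65% × 95/366 = £31572.7049
Total = £80699.2295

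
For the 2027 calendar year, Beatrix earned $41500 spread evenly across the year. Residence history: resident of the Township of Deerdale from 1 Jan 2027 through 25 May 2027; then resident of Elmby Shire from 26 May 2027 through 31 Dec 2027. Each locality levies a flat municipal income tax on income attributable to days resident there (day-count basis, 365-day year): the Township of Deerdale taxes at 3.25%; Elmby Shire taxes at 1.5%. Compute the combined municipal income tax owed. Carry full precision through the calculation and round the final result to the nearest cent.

The Township of Deerdale, 1 Jan – 25 May 2027: 145 days → $41500 × 3.25% × 145/365 = $535.8048
Elmby Shire, 26 May – 31 Dec 2027: 220 days → $41500 × 1.5% × 220/365 = $375.2055
Total = $911.0103

$911.01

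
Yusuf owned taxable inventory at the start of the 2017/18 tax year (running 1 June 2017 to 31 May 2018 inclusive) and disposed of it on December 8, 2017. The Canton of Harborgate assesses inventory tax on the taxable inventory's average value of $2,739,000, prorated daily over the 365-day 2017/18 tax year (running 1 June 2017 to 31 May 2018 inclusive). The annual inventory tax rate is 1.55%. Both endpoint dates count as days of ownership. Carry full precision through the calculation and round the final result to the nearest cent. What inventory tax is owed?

$22,215.92

Days held (June 1 – December 8, 2017): 191 out of 365
Tax = $2,739,000 × 1.55% × 191/365 = $22,215.9164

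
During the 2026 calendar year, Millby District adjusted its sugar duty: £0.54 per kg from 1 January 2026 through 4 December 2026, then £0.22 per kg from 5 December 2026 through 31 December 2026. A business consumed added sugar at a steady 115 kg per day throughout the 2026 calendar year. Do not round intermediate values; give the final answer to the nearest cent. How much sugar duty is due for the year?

1 January – 4 December 2026: 338 days × 115 kg/day = 38,870 kg at £0.54/kg → £20,989.80
5 December – 31 December 2026: 27 days × 115 kg/day = 3,105 kg at £0.22/kg → £683.10

£21,672.90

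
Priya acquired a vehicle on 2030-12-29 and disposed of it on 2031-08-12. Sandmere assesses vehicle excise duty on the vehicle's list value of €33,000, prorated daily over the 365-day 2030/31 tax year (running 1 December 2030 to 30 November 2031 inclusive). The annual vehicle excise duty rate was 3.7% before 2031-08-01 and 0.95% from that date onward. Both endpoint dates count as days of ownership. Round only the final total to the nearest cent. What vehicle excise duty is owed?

2030-12-29 to 2031-07-31: 215 days at 3.7% → €33,000 × 3.7% × 215/365 = €719.2192
2031-08-01 to 2031-08-12: 12 days at 0.95% → €33,000 × 0.95% × 12/365 = €10.3068
Total = €729.5260

€729.53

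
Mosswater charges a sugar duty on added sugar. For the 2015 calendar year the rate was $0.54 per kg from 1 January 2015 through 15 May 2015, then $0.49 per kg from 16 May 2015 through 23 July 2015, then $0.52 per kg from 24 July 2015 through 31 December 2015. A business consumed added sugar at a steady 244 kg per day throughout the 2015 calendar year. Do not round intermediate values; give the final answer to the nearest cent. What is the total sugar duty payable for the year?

1 January – 15 May 2015: 135 days × 244 kg/day = 32,940 kg at $0.54/kg → $17,787.60
16 May – 23 July 2015: 69 days × 244 kg/day = 16,836 kg at $0.49/kg → $8,249.64
24 July – 31 December 2015: 161 days × 244 kg/day = 39,284 kg at $0.52/kg → $20,427.68

$46,464.92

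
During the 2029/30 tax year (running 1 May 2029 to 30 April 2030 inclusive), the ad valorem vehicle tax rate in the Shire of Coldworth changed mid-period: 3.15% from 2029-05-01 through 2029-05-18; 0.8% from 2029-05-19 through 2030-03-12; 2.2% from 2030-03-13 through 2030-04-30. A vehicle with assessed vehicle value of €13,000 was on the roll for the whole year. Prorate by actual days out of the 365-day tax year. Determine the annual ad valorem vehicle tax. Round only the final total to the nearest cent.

2029-05-01 to 2029-05-18: 18 days at 3.15% → €13,000 × 3.15% × 18/365 = €20.1945
2029-05-19 to 2030-03-12: 298 days at 0.8% → €13,000 × 0.8% × 298/365 = €84.9096
2030-03-13 to 2030-04-30: 49 days at 2.2% → €13,000 × 2.2% × 49/365 = €38.3945
Total = €143.4986

€143.50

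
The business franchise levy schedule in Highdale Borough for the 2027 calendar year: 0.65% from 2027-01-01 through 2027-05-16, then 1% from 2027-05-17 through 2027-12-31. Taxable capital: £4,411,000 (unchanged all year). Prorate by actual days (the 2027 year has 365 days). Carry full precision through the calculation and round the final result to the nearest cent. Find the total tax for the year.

2027-01-01 to 2027-05-16: 136 days at 0.65% → £4,411,000 × 0.65% × 136/365 = £10,683.0795
2027-05-17 to 2027-12-31: 229 days at 1% → £4,411,000 × 1% × 229/365 = £27,674.4932
Total = £38,357.5726

£38,357.57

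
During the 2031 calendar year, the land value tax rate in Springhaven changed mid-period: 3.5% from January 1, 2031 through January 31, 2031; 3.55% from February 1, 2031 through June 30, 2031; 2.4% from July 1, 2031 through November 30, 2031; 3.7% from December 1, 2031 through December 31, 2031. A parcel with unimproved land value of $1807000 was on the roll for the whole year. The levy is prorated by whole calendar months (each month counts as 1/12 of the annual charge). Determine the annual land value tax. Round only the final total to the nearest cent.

January 1 – January 31, 2031: 1 month at 3.5% → $1807000 × 3.5% × 1/12 = $5270.4167
February 1 – June 30, 2031: 5 months at 3.55% → $1807000 × 3.55% × 5/12 = $26728.5417
July 1 – November 30, 2031: 5 months at 2.4% → $1807000 × 2.4% × 5/12 = $18070.0000
December 1 – December 31, 2031: 1 month at 3.7% → $1807000 × 3.7% × 1/12 = $5571.5833
Total = $55640.5417

$55640.54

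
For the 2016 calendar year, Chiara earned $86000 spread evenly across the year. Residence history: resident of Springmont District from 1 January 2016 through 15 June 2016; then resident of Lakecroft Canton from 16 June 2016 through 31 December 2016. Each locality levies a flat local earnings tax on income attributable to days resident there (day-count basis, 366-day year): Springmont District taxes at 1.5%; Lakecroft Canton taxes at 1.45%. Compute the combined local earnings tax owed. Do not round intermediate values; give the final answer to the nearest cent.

$1266.62

Springmont District, 1 January – 15 June 2016: 167 days → $86000 × 1.5% × 167/366 = $588.6066
Lakecroft Canton, 16 June – 31 December 2016: 199 days → $86000 × 1.45% × 199/366 = $678.0137
Total = $1266.6202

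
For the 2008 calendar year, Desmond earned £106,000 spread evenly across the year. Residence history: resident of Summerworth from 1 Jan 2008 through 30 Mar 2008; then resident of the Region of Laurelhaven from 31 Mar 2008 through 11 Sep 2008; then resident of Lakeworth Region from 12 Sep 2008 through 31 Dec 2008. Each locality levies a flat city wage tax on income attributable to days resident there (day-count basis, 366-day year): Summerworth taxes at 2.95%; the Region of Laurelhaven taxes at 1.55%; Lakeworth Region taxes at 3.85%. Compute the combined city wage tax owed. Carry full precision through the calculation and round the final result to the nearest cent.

£2,747.31

Summerworth, 1 Jan – 30 Mar 2008: 90 days → £106,000 × 2.95% × 90/366 = £768.9344
The Region of Laurelhaven, 31 Mar – 11 Sep 2008: 165 days → £106,000 × 1.55% × 165/366 = £740.6967
Lakeworth Region, 12 Sep – 31 Dec 2008: 111 days → £106,000 × 3.85% × 111/366 = £1,237.6803
Total = £2,747.3115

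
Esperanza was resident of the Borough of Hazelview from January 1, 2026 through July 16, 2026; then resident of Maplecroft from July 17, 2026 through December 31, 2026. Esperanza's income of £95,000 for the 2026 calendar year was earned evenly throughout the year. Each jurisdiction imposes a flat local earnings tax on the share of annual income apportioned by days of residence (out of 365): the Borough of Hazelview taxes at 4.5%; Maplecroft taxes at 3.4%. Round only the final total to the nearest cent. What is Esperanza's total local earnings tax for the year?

£3,794.01

The Borough of Hazelview, January 1 – July 16, 2026: 197 days → £95,000 × 4.5% × 197/365 = £2,307.3288
Maplecroft, July 17 – December 31, 2026: 168 days → £95,000 × 3.4% × 168/365 = £1,486.6849
Total = £3,794.0137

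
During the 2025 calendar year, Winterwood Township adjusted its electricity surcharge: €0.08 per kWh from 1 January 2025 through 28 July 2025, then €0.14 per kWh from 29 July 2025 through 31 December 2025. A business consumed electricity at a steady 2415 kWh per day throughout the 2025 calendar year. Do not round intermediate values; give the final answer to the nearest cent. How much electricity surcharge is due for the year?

1 January – 28 July 2025: 209 days × 2415 kWh/day = 504,735 kWh at €0.08/kWh → €40,378.80
29 July – 31 December 2025: 156 days × 2415 kWh/day = 376,740 kWh at €0.14/kWh → €52,743.60

€93,122.40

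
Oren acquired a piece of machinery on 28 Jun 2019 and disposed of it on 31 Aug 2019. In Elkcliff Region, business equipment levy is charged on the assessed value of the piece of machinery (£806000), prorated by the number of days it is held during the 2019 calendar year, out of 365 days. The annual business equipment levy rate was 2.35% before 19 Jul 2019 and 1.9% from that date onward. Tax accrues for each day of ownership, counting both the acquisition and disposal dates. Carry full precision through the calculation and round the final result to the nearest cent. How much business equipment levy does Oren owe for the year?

28 Jun – 18 Jul 2019: 21 days at 2.35% → £806000 × 2.35% × 21/365 = £1089.7562
19 Jul – 31 Aug 2019: 44 days at 1.9% → £806000 × 1.9% × 44/365 = £1846.0712
Total = £2935.8274

£2935.83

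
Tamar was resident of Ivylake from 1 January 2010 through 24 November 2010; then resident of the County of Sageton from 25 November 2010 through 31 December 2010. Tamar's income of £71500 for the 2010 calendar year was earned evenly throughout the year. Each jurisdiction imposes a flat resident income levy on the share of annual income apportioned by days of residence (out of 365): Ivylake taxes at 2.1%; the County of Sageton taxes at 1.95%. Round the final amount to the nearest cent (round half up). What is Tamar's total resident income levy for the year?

£1490.63

Ivylake, 1 January – 24 November 2010: 328 days → £71500 × 2.1% × 328/365 = £1349.2932
The County of Sageton, 25 November – 31 December 2010: 37 days → £71500 × 1.95% × 37/365 = £141.3349
Total = £1490.6281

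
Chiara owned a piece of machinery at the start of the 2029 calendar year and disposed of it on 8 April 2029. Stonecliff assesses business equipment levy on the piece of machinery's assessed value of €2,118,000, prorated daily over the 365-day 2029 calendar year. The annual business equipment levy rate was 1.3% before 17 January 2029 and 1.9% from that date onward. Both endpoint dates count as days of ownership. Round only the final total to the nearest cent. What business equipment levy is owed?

1 January – 16 January 2029: 16 days at 1.3% → €2,118,000 × 1.3% × 16/365 = €1,206.9699
17 January – 8 April 2029: 82 days at 1.9% → €2,118,000 × 1.9% × 82/365 = €9,040.6685
Total = €10,247.6384

€10,247.64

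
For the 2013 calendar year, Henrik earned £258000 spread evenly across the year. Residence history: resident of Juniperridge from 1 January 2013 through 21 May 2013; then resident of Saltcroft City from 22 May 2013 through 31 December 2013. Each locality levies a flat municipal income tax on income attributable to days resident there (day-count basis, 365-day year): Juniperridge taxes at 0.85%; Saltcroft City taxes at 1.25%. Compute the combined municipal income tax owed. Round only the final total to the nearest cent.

Juniperridge, 1 January – 21 May 2013: 141 days → £258000 × 0.85% × 141/365 = £847.1589
Saltcroft City, 22 May – 31 December 2013: 224 days → £258000 × 1.25% × 224/365 = £1979.1781
Total = £2826.3370

£2826.34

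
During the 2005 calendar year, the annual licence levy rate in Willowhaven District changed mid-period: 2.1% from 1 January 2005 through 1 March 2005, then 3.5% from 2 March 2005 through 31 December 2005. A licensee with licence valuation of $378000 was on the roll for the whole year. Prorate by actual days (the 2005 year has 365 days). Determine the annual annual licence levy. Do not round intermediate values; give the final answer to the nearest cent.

1 January – 1 March 2005: 60 days at 2.1% → $378000 × 2.1% × 60/365 = $1304.8767
2 March – 31 December 2005: 305 days at 3.5% → $378000 × 3.5% × 305/365 = $11055.2055
Total = $12360.0822

$12360.08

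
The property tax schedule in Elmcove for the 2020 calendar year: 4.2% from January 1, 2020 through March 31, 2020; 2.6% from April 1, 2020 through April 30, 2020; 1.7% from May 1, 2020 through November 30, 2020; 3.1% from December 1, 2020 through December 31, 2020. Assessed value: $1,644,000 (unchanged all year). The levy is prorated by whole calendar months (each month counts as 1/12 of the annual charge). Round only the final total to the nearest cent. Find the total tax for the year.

January 1 – March 31, 2020: 3 months at 4.2% → $1,644,000 × 4.2% × 3/12 = $17,262.0000
April 1 – April 30, 2020: 1 month at 2.6% → $1,644,000 × 2.6% × 1/12 = $3,562.0000
May 1 – November 30, 2020: 7 months at 1.7% → $1,644,000 × 1.7% × 7/12 = $16,303.0000
December 1 – December 31, 2020: 1 month at 3.1% → $1,644,000 × 3.1% × 1/12 = $4,247.0000
Total = $41,374.0000

$41,374.00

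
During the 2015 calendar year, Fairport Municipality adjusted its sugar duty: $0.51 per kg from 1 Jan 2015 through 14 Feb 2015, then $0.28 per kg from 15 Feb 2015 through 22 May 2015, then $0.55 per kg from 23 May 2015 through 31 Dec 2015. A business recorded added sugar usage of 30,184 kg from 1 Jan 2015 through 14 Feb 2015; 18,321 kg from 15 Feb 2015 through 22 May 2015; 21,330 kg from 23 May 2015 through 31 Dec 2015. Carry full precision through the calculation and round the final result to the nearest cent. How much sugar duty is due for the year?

1 Jan – 14 Feb 2015: 30,184 kg at $0.51/kg → $15,393.84
15 Feb – 22 May 2015: 18,321 kg at $0.28/kg → $5,129.88
23 May – 31 Dec 2015: 21,330 kg at $0.55/kg → $11,731.50

$32,255.22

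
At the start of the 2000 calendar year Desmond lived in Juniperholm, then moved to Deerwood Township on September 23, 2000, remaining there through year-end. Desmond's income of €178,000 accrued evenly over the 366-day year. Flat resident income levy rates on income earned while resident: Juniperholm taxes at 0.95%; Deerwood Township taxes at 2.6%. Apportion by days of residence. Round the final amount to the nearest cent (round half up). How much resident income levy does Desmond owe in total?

Juniperholm, January 1 – September 22, 2000: 266 days → €178,000 × 0.95% × 266/366 = €1,228.9781
Deerwood Township, September 23 – December 31, 2000: 100 days → €178,000 × 2.6% × 100/366 = €1,264.4809
Total = €2,493.4590

€2,493.46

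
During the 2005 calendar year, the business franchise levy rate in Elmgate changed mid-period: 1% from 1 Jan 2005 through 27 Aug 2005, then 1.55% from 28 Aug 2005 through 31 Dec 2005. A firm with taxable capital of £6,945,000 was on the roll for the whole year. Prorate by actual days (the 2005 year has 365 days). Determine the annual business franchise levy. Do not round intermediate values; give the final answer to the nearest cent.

£82,635.99

1 Jan – 27 Aug 2005: 239 days at 1% → £6,945,000 × 1% × 239/365 = £45,475.4795
28 Aug – 31 Dec 2005: 126 days at 1.55% → £6,945,000 × 1.55% × 126/365 = £37,160.5068
Total = £82,635.9863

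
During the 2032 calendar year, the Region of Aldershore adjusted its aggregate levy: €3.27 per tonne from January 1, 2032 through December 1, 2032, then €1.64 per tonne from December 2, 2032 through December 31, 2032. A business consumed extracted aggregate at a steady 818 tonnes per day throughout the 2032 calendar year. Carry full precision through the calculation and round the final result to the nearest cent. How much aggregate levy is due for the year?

January 1 – December 1, 2032: 336 days × 818 tonnes/day = 274,848 tonnes at €3.27/tonne → €898,752.96
December 2 – December 31, 2032: 30 days × 818 tonnes/day = 24,540 tonnes at €1.64/tonne → €40,245.60

€938,998.56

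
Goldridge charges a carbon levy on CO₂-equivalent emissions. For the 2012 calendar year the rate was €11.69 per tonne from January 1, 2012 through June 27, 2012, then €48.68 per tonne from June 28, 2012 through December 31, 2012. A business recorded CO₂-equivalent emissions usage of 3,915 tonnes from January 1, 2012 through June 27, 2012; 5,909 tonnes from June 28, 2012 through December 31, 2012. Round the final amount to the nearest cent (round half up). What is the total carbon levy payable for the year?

January 1 – June 27, 2012: 3,915 tonnes at €11.69/tonne → €45,766.35
June 28 – December 31, 2012: 5,909 tonnes at €48.68/tonne → €287,650.12

€333,416.47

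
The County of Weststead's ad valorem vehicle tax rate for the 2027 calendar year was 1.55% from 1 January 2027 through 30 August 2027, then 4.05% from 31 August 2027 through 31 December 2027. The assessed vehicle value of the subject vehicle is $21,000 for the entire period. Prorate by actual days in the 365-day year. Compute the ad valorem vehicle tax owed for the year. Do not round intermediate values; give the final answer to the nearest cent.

1 January – 30 August 2027: 242 days at 1.55% → $21,000 × 1.55% × 242/365 = $215.8110
31 August – 31 December 2027: 123 days at 4.05% → $21,000 × 4.05% × 123/365 = $286.6068
Total = $502.4178

$502.42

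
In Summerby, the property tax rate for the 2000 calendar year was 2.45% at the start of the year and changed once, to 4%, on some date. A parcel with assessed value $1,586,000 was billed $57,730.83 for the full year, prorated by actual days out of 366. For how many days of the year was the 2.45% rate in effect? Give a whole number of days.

85 days

Let d = days at the first rate; then 366 − d days at the second rate.
$1,586,000 × [2.45%·d + 4%·(366−d)] / 366 = $57,730.83
Solving gives d = 85, so the new rate took effect on March 26, 2000.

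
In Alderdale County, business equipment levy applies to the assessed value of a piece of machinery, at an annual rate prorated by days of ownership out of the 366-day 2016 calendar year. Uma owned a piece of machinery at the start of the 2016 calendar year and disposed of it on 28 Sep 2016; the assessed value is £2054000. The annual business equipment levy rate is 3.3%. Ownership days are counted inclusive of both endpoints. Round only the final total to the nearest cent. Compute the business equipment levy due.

Days held (1 Jan – 28 Sep 2016): 272 out of 366
Tax = £2054000 × 3.3% × 272/366 = £50373.5082

£50373.51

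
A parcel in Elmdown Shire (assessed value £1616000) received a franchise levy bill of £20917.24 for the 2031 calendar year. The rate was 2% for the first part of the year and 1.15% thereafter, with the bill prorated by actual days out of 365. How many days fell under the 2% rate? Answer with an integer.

62 days

Let d = days at the first rate; then 365 − d days at the second rate.
£1616000 × [2%·d + 1.15%·(365−d)] / 365 = £20917.24
Solving gives d = 62, so the new rate took effect on March 4, 2031.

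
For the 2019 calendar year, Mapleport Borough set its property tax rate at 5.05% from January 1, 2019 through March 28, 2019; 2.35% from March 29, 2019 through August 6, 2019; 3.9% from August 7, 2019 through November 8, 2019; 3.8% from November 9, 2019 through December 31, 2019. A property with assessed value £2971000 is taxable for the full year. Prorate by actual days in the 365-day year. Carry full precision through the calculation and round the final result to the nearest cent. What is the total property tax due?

January 1 – March 28, 2019: 87 days at 5.05% → £2971000 × 5.05% × 87/365 = £35761.8863
March 29 – August 6, 2019: 131 days at 2.35% → £2971000 × 2.35% × 131/365 = £25058.1466
August 7 – November 8, 2019: 94 days at 3.9% → £2971000 × 3.9% × 94/365 = £29840.2356
November 9 – December 31, 2019: 53 days at 3.8% → £2971000 × 3.8% × 53/365 = £16393.4082
Total = £107053.6767

£107053.68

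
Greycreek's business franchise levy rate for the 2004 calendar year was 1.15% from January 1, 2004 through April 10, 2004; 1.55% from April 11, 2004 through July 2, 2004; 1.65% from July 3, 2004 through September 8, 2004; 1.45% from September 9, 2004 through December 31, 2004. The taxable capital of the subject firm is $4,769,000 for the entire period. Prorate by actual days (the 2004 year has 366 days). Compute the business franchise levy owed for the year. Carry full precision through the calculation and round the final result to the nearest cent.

January 1 – April 10, 2004: 101 days at 1.15% → $4,769,000 × 1.15% × 101/366 = $15,134.4085
April 11 – July 2, 2004: 83 days at 1.55% → $4,769,000 × 1.55% × 83/366 = $16,763.1653
July 3 – September 8, 2004: 68 days at 1.65% → $4,769,000 × 1.65% × 68/366 = $14,619.7213
September 9 – December 31, 2004: 114 days at 1.45% → $4,769,000 × 1.45% × 114/366 = $21,538.6803
Total = $68,055.9754

$68,055.98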